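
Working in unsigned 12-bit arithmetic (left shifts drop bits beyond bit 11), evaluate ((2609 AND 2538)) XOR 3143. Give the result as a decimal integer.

2609 = 101000110001
2538 = 100111101010
→ AND → 100000100000 = 2080
3143 = 110001000111
→ XOR → 010001100111 = 1127

1127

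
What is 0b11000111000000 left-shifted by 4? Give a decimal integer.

x = 000011000111000000
shift left by 4 → 110001110000000000 = 203776
(equivalently, 12736 × 2^4 = 12736 × 16)

203776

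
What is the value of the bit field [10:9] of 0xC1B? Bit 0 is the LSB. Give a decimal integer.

2

v = 110000011011
Shift right by 9: 110
Mask low 2 bits: 10 = 2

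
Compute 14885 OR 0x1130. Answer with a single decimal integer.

15157

14885 = 11101000100101
0x1130 = 01000100110000
 OR → 11101100110101 = 15157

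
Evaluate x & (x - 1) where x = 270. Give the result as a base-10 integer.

x = 100001110 = 270
x - 1 = 100001101
AND   = 100001100 = 268
(x & (x - 1) clears the lowest set bit of x.)

268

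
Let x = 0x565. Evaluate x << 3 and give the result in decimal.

11048

0x565 = 00010101100101
shift left by 3 → 10101100101000 = 11048
(equivalently, 1381 × 2^3 = 1381 × 8)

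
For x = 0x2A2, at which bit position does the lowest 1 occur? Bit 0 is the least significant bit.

0x2A2 = 1010100010
Trailing zeros: 1, so the lowest set bit is bit 1 (value 2).

1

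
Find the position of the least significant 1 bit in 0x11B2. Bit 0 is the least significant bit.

1

0x11B2 = 1000110110010
Trailing zeros: 1, so the lowest set bit is bit 1 (value 2).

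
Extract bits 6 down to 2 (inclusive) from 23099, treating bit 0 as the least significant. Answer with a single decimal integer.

14

v = 101101000111011
Shift right by 2: 1011010001110
Mask low 5 bits: 01110 = 14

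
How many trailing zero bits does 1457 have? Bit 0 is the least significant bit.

1457 = 10110110001
Trailing zeros: 0, so the lowest set bit is bit 0 (value 1).

0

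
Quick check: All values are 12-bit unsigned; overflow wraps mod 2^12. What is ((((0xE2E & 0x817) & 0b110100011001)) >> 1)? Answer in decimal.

1024

0xE2E = 111000101110
0x817 = 100000010111
→ & → 100000000110 = 2054
0b110100011001 = 110100011001
→ & → 100000000000 = 2048
→ >> 1 → 010000000000 = 1024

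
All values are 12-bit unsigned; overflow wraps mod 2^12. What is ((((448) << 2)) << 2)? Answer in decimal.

448 = 000111000000
→ << 2 (mod 2^12) → 011100000000 = 1792
→ << 2 (mod 2^12) → 110000000000 = 3072

3072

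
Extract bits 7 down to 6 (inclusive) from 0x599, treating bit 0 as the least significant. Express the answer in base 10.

2

v = 010110011001
Shift right by 6: 010110
Mask low 2 bits: 10 = 2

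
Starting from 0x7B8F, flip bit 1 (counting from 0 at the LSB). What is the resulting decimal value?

x = 111101110001111
bit 1 is currently 1; toggle it via x ^ (1 << 1) = x ^ 2
→ 111101110001101 = 31629

31629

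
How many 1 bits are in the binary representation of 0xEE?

0xEE = 11101110
Count the 1s: 1 + 1 + 1 + 1 + 1 + 1 = 6

6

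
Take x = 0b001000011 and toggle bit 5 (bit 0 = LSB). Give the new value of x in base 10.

x = 001000011
bit 5 is currently 0; toggle it via x ^ (1 << 5) = x ^ 32
→ 001100011 = 99

99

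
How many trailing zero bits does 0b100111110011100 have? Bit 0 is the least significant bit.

2

0b100111110011100 = 100111110011100
Trailing zeros: 2, so the lowest set bit is bit 2 (value 4).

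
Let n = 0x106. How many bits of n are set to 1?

3

0x106 = 100000110
Count the 1s: 1 + 1 + 1 = 3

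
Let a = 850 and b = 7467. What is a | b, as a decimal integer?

8059

850 = 0001101010010
7467 = 1110100101011
 OR → 1111101111011 = 8059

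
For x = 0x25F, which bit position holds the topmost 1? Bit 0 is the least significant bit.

9

0x25F = 1001011111
The topmost 1 is at position 9 (since 2^9 = 512 ≤ 607 < 1024).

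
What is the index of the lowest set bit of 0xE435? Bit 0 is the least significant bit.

0

0xE435 = 1110010000110101
Trailing zeros: 0, so the lowest set bit is bit 0 (value 1).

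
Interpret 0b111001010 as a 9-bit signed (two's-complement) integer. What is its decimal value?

pattern = 111001010 (MSB is 1 ⇒ negative)
Invert: 000110101, add 1 → 000110110 = 54, so the value is -54.
(Equivalently: 458 - 2^9 = 458 - 512 = -54.)

-54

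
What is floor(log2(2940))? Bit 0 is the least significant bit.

2940 = 101101111100
The topmost 1 is at position 11 (since 2^11 = 2048 ≤ 2940 < 4096).

11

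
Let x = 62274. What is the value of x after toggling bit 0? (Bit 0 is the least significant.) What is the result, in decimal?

62275

x = 1111001101000010
bit 0 is currently 0; toggle it via x ^ (1 << 0) = x ^ 1
→ 1111001101000011 = 62275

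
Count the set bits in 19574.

19574 = 100110001110110
Count the 1s: 1 + 1 + 1 + 1 + 1 + 1 + 1 + 1 = 8

8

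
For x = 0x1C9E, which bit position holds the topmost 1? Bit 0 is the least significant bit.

12

0x1C9E = 1110010011110
The topmost 1 is at position 12 (since 2^12 = 4096 ≤ 7326 < 8192).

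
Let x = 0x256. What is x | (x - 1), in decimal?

x = 1001010110 = 598
x - 1 = 1001010101
OR    = 1001010111 = 599
(x | (x - 1) sets all bits below the lowest set bit.)

599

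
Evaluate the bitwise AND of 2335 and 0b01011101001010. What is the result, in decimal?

266

2335 = 0100100011111
b = 1011101001010
AND → 0000100001010 = 266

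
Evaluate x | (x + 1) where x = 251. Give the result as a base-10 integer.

x = 11111011 = 251
x + 1 = 11111100
OR    = 11111111 = 255
(x | (x + 1) sets the lowest cleared bit.)

255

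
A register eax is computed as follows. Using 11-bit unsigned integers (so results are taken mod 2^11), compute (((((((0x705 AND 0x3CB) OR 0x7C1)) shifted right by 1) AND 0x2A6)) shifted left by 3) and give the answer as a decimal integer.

1280

0x705 = 11100000101
0x3CB = 01111001011
→ AND → 01100000001 = 769
0x7C1 = 11111000001
→ OR → 11111000001 = 1985
→ shifted right by 1 → 01111100000 = 992
0x2A6 = 01010100110
→ AND → 01010100000 = 672
→ shifted left by 3 (mod 2^11) → 10100000000 = 1280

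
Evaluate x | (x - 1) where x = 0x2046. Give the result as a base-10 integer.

x = 10000001000110 = 8262
x - 1 = 10000001000101
OR    = 10000001000111 = 8263
(x | (x - 1) sets all bits below the lowest set bit.)

8263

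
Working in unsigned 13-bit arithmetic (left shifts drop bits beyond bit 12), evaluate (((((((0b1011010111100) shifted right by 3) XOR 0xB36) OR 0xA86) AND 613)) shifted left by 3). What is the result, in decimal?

0b1011010111100 = 1011010111100
→ shifted right by 3 → 0001011010111 = 727
0xB36 = 0101100110110
→ XOR → 0100111100001 = 2529
0xA86 = 0101010000110
→ OR → 0101111100111 = 3047
613 = 0001001100101
→ AND → 0001001100101 = 613
→ shifted left by 3 (mod 2^13) → 1001100101000 = 4904

4904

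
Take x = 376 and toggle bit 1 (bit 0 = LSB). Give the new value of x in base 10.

x = 101111000
bit 1 is currently 0; toggle it via x ^ (1 << 1) = x ^ 2
→ 101111010 = 378

378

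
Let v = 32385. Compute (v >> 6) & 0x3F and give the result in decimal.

58

v = 111111010000001
Shift right by 6: 111111010
Mask low 6 bits: 111010 = 58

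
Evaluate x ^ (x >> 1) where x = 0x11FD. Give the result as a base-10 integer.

x = 1000111111101 = 4605
x>>1 = 0100011111110
XOR  = 1100100000011 = 6403
(x ^ (x >> 1) gives the standard binary-reflected Gray code of x.)

6403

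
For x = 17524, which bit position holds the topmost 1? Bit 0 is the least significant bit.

17524 = 100010001110100
The topmost 1 is at position 14 (since 2^14 = 16384 ≤ 17524 < 32768).

14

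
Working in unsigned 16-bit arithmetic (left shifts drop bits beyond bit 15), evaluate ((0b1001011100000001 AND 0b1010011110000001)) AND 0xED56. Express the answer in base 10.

0b1001011100000001 = 1001011100000001
0b1010011110000001 = 1010011110000001
→ AND → 1000011100000001 = 34561
0xED56 = 1110110101010110
→ AND → 1000010100000000 = 34048

34048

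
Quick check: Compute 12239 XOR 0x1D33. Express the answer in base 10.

13052

12239 = 10111111001111
0x1D33 = 01110100110011
XOR → 11001011111100 = 13052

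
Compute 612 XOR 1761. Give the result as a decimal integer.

1157

612 = 01001100100
1761 = 11011100001
XOR → 10010000101 = 1157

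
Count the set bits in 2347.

6

2347 = 100100101011
Count the 1s: 1 + 1 + 1 + 1 + 1 + 1 = 6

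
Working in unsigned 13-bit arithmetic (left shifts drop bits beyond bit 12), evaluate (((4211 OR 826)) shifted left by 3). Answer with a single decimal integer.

4211 = 1000001110011
826 = 0001100111010
→ OR → 1001101111011 = 4987
→ shifted left by 3 (mod 2^13) → 1101111011000 = 7128

7128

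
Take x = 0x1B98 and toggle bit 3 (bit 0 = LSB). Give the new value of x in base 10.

7056

x = 1101110011000
bit 3 is currently 1; toggle it via x ^ (1 << 3) = x ^ 8
→ 1101110010000 = 7056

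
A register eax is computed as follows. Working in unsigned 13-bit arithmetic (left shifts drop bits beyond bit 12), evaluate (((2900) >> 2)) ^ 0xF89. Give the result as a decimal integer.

3420

2900 = 0101101010100
→ >> 2 → 0001011010101 = 725
0xF89 = 0111110001001
→ ^ → 0110101011100 = 3420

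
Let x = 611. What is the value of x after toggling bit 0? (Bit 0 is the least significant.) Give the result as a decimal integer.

610

x = 000001001100011
bit 0 is currently 1; toggle it via x ^ (1 << 0) = x ^ 1
→ 000001001100010 = 610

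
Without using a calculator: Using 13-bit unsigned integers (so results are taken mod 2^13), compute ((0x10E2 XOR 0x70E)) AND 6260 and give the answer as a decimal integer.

0x10E2 = 1000011100010
0x70E = 0011100001110
→ XOR → 1011111101100 = 6124
6260 = 1100001110100
→ AND → 1000001100100 = 4196

4196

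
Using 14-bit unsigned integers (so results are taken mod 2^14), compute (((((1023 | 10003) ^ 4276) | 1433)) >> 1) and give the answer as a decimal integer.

7149

1023 = 00001111111111
10003 = 10011100010011
→ | → 10011111111111 = 10239
4276 = 01000010110100
→ ^ → 11011101001011 = 14155
1433 = 00010110011001
→ | → 11011111011011 = 14299
→ >> 1 → 01101111101101 = 7149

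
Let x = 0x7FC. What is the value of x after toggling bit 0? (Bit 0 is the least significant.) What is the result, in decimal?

x = 11111111100
bit 0 is currently 0; toggle it via x ^ (1 << 0) = x ^ 1
→ 11111111101 = 2045

2045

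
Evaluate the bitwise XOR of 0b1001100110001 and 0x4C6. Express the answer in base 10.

6135

a = 1001100110001
0x4C6 = 0010011000110
XOR → 1011111110111 = 6135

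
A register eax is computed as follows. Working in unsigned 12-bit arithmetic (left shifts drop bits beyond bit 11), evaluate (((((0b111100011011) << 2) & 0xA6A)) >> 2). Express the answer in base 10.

538

0b111100011011 = 111100011011
→ << 2 (mod 2^12) → 110001101100 = 3180
0xA6A = 101001101010
→ & → 100001101000 = 2152
→ >> 2 → 001000011010 = 538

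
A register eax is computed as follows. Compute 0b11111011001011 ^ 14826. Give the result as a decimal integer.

1825

a = 11111011001011
14826 = 11100111101010
XOR → 00011100100001 = 1825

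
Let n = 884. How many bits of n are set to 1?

884 = 1101110100
Count the 1s: 1 + 1 + 1 + 1 + 1 + 1 = 6

6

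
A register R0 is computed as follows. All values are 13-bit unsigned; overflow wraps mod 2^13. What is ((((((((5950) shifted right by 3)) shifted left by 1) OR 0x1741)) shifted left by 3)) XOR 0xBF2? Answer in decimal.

5950 = 1011100111110
→ shifted right by 3 → 0001011100111 = 743
→ shifted left by 1 (mod 2^13) → 0010111001110 = 1486
0x1741 = 1011101000001
→ OR → 1011111001111 = 6095
→ shifted left by 3 (mod 2^13) → 1111001111000 = 7800
0xBF2 = 0101111110010
→ XOR → 1010110001010 = 5514

5514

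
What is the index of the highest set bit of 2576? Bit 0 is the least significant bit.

2576 = 101000010000
The topmost 1 is at position 11 (since 2^11 = 2048 ≤ 2576 < 4096).

11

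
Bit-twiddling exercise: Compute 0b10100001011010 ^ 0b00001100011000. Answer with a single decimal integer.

11074

a = 10100001011010
b = 00001100011000
XOR → 10101101000010 = 11074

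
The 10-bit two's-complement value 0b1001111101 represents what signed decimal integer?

-387

pattern = 1001111101 (MSB is 1 ⇒ negative)
Invert: 0110000010, add 1 → 0110000011 = 387, so the value is -387.
(Equivalently: 637 - 2^10 = 637 - 1024 = -387.)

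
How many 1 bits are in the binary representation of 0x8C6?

5

0x8C6 = 100011000110
Count the 1s: 1 + 1 + 1 + 1 + 1 = 5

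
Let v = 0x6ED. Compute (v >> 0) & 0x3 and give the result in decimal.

v = 11011101101
Shift right by 0: 11011101101
Mask low 2 bits: 01 = 1

1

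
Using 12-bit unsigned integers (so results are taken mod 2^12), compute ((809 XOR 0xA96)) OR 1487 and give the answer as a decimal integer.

3583

809 = 001100101001
0xA96 = 101010010110
→ XOR → 100110111111 = 2495
1487 = 010111001111
→ OR → 110111111111 = 3583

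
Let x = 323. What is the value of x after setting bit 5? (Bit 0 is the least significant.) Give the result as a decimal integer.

355

x = 00101000011
bit 5 is currently 0; set it via x | (1 << 5) = x | 32
→ 00101100011 = 355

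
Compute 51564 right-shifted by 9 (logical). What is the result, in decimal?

51564 = 1100100101101100
shift right by 9 → 0000000001100100 = 100
(equivalently, floor(51564 / 512))

100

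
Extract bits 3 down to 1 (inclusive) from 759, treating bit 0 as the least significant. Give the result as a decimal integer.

3

v = 1011110111
Shift right by 1: 101111011
Mask low 3 bits: 011 = 3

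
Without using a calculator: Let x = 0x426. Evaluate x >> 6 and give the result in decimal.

16

0x426 = 10000100110
shift right by 6 → 00000010000 = 16
(equivalently, floor(1062 / 64))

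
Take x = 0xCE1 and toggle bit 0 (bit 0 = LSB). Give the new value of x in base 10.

x = 110011100001
bit 0 is currently 1; toggle it via x ^ (1 << 0) = x ^ 1
→ 110011100000 = 3296

3296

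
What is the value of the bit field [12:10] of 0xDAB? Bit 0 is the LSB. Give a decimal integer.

v = 0000110110101011
Shift right by 10: 000011
Mask low 3 bits: 011 = 3

3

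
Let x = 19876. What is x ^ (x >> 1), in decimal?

x = 100110110100100 = 19876
x>>1 = 010011011010010
XOR  = 110101101110110 = 27510
(x ^ (x >> 1) gives the standard binary-reflected Gray code of x.)

27510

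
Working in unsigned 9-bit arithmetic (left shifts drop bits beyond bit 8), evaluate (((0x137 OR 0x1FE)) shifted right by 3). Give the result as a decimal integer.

63

0x137 = 100110111
0x1FE = 111111110
→ OR → 111111111 = 511
→ shifted right by 3 → 000111111 = 63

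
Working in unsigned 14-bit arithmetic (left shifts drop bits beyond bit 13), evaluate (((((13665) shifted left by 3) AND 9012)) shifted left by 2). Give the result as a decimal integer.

3072

13665 = 11010101100001
→ shifted left by 3 (mod 2^14) → 10101100001000 = 11016
9012 = 10001100110100
→ AND → 10001100000000 = 8960
→ shifted left by 2 (mod 2^14) → 00110000000000 = 3072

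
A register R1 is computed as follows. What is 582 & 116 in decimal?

68

582 = 1001000110
116 = 0001110100
AND → 0001000100 = 68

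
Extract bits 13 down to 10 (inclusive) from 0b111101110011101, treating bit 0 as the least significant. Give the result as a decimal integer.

v = 111101110011101
Shift right by 10: 11110
Mask low 4 bits: 1110 = 14

14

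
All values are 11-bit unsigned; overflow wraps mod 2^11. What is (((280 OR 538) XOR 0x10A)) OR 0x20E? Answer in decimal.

280 = 00100011000
538 = 01000011010
→ OR → 01100011010 = 794
0x10A = 00100001010
→ XOR → 01000010000 = 528
0x20E = 01000001110
→ OR → 01000011110 = 542

542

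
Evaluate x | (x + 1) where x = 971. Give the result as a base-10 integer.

x = 1111001011 = 971
x + 1 = 1111001100
OR    = 1111001111 = 975
(x | (x + 1) sets the lowest cleared bit.)

975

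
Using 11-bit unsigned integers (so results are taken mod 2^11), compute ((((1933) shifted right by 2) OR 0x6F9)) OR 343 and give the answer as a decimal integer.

2047

1933 = 11110001101
→ shifted right by 2 → 00111100011 = 483
0x6F9 = 11011111001
→ OR → 11111111011 = 2043
343 = 00101010111
→ OR → 11111111111 = 2047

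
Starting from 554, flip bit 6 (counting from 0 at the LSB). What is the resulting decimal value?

x = 01000101010
bit 6 is currently 0; toggle it via x ^ (1 << 6) = x ^ 64
→ 01001101010 = 618

618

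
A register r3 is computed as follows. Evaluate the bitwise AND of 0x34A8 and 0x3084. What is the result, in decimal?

12416

0x34A8 = 11010010101000
0x3084 = 11000010000100
AND → 11000010000000 = 12416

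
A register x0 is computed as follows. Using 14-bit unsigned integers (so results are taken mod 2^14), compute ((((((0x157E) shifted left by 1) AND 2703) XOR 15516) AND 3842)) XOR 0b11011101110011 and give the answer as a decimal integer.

0x157E = 01010101111110
→ shifted left by 1 (mod 2^14) → 10101011111100 = 11004
2703 = 00101010001111
→ AND → 00101010001100 = 2700
15516 = 11110010011100
→ XOR → 11011000010000 = 13840
3842 = 00111100000010
→ AND → 00011000000000 = 1536
0b11011101110011 = 11011101110011
→ XOR → 11000101110011 = 12659

12659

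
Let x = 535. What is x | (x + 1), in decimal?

x = 1000010111 = 535
x + 1 = 1000011000
OR    = 1000011111 = 543
(x | (x + 1) sets the lowest cleared bit.)

543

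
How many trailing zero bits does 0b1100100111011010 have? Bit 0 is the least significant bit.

0b1100100111011010 = 1100100111011010
Trailing zeros: 1, so the lowest set bit is bit 1 (value 2).

1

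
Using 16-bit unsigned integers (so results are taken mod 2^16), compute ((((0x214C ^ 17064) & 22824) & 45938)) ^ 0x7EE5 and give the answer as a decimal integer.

0x214C = 0010000101001100
17064 = 0100001010101000
→ ^ → 0110001111100100 = 25572
22824 = 0101100100101000
→ & → 0100000100100000 = 16672
45938 = 1011001101110010
→ & → 0000000100100000 = 288
0x7EE5 = 0111111011100101
→ ^ → 0111111111000101 = 32709

32709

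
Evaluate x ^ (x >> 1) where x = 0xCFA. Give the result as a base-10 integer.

x = 110011111010 = 3322
x>>1 = 011001111101
XOR  = 101010000111 = 2695
(x ^ (x >> 1) gives the standard binary-reflected Gray code of x.)

2695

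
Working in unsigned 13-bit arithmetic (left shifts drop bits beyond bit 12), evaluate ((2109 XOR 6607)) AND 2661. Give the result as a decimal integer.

96

2109 = 0100000111101
6607 = 1100111001111
→ XOR → 1000111110010 = 4594
2661 = 0101001100101
→ AND → 0000001100000 = 96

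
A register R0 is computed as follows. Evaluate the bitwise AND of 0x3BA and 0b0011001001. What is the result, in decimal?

136

0x3BA = 1110111010
b = 0011001001
AND → 0010001000 = 136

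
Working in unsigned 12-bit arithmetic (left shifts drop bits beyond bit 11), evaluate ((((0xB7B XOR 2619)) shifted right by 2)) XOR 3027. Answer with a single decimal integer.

2947

0xB7B = 101101111011
2619 = 101000111011
→ XOR → 000101000000 = 320
→ shifted right by 2 → 000001010000 = 80
3027 = 101111010011
→ XOR → 101110000011 = 2947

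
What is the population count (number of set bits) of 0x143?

0x143 = 101000011
Count the 1s: 1 + 1 + 1 + 1 = 4

4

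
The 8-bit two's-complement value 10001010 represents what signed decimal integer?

pattern = 10001010 (MSB is 1 ⇒ negative)
Invert: 01110101, add 1 → 01110110 = 118, so the value is -118.
(Equivalently: 138 - 2^8 = 138 - 256 = -118.)

-118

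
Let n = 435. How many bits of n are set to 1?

6

435 = 110110011
Count the 1s: 1 + 1 + 1 + 1 + 1 + 1 = 6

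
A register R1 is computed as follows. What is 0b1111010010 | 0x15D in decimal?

a = 1111010010
0x15D = 0101011101
 OR → 1111011111 = 991

991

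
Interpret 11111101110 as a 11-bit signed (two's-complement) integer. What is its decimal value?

pattern = 11111101110 (MSB is 1 ⇒ negative)
Invert: 00000010001, add 1 → 00000010010 = 18, so the value is -18.
(Equivalently: 2030 - 2^11 = 2030 - 2048 = -18.)

-18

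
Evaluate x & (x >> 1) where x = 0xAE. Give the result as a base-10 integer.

6

x = 10101110 = 174
x>>1 = 01010111
AND  = 00000110 = 6
(x & (x >> 1) has a 1 wherever x has two consecutive 1 bits.)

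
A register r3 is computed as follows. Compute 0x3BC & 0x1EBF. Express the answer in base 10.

700

0x3BC = 0001110111100
0x1EBF = 1111010111111
AND → 0001010111100 = 700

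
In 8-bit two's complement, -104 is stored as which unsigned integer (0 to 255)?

104 in 8 bits: 01101000
Invert: 10010111
Add 1:  10011000 = 152
(Check: 2^8 - 104 = 256 - 104 = 152.)

152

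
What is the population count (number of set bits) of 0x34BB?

0x34BB = 11010010111011
Count the 1s: 1 + 1 + 1 + 1 + 1 + 1 + 1 + 1 + 1 = 9

9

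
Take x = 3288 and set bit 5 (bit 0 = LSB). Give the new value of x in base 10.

3320

x = 110011011000
bit 5 is currently 0; set it via x | (1 << 5) = x | 32
→ 110011111000 = 3320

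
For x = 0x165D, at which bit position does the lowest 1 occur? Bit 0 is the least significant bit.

0x165D = 1011001011101
Trailing zeros: 0, so the lowest set bit is bit 0 (value 1).

0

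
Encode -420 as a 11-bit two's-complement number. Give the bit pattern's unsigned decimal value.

1628

420 in 11 bits: 00110100100
Invert: 11001011011
Add 1:  11001011100 = 1628
(Check: 2^11 - 420 = 2048 - 420 = 1628.)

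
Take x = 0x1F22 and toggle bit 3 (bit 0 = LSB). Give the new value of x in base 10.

x = 1111100100010
bit 3 is currently 0; toggle it via x ^ (1 << 3) = x ^ 8
→ 1111100101010 = 7978

7978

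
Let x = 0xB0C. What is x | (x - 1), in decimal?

x = 101100001100 = 2828
x - 1 = 101100001011
OR    = 101100001111 = 2831
(x | (x - 1) sets all bits below the lowest set bit.)

2831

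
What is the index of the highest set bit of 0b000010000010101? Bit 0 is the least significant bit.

0b000010000010101 = 10000010101
The topmost 1 is at position 10 (since 2^10 = 1024 ≤ 1045 < 2048).

10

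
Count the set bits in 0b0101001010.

4

n = 101001010
Count the 1s: 1 + 1 + 1 + 1 = 4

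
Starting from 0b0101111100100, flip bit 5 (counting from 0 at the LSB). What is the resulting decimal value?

x = 0101111100100
bit 5 is currently 1; toggle it via x ^ (1 << 5) = x ^ 32
→ 0101111000100 = 3012

3012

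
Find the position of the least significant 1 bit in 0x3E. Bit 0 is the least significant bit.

0x3E = 111110
Trailing zeros: 1, so the lowest set bit is bit 1 (value 2).

1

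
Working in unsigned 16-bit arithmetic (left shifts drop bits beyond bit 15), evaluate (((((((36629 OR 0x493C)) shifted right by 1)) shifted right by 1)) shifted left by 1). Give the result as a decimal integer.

36629 = 1000111100010101
0x493C = 0100100100111100
→ OR → 1100111100111101 = 53053
→ shifted right by 1 → 0110011110011110 = 26526
→ shifted right by 1 → 0011001111001111 = 13263
→ shifted left by 1 (mod 2^16) → 0110011110011110 = 26526

26526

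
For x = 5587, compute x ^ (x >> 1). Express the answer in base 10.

x = 1010111010011 = 5587
x>>1 = 0101011101001
XOR  = 1111100111010 = 7994
(x ^ (x >> 1) gives the standard binary-reflected Gray code of x.)

7994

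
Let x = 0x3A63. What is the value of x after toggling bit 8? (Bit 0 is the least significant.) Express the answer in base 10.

15203

x = 11101001100011
bit 8 is currently 0; toggle it via x ^ (1 << 8) = x ^ 256
→ 11101101100011 = 15203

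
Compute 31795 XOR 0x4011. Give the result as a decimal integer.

31795 = 111110000110011
0x4011 = 100000000010001
XOR → 011110000100010 = 15394

15394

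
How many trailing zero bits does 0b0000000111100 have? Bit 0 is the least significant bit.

0b0000000111100 = 111100
Trailing zeros: 2, so the lowest set bit is bit 2 (value 4).

2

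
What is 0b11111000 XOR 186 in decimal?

a = 11111000
186 = 10111010
XOR → 01000010 = 66

66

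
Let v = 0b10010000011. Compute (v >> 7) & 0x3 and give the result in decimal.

v = 10010000011
Shift right by 7: 1001
Mask low 2 bits: 01 = 1

1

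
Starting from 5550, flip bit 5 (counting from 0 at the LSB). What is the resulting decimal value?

5518

x = 01010110101110
bit 5 is currently 1; toggle it via x ^ (1 << 5) = x ^ 32
→ 01010110001110 = 5518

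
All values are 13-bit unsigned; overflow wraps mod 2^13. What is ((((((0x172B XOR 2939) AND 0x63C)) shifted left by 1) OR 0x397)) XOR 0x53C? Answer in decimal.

3723

0x172B = 1011100101011
2939 = 0101101111011
→ XOR → 1110001010000 = 7248
0x63C = 0011000111100
→ AND → 0010000010000 = 1040
→ shifted left by 1 (mod 2^13) → 0100000100000 = 2080
0x397 = 0001110010111
→ OR → 0101110110111 = 2999
0x53C = 0010100111100
→ XOR → 0111010001011 = 3723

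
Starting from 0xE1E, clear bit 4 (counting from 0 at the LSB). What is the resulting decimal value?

3598

x = 0111000011110
bit 4 is currently 1; clear it via x & ~(1 << 4) = x & ~16
→ 0111000001110 = 3598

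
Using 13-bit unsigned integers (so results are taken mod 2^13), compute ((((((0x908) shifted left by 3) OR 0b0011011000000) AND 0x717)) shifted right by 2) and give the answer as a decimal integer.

0x908 = 0100100001000
→ shifted left by 3 (mod 2^13) → 0100001000000 = 2112
0b0011011000000 = 0011011000000
→ OR → 0111011000000 = 3776
0x717 = 0011100010111
→ AND → 0011000000000 = 1536
→ shifted right by 2 → 0000110000000 = 384

384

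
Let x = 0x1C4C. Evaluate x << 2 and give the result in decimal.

0x1C4C = 001110001001100
shift left by 2 → 111000100110000 = 28976
(equivalently, 7244 × 2^2 = 7244 × 4)

28976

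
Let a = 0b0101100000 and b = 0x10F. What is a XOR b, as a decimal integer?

a = 101100000
0x10F = 100001111
XOR → 001101111 = 111

111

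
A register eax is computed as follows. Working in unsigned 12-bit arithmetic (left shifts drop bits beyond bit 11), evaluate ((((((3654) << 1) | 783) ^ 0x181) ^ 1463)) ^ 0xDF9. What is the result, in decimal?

1600

3654 = 111001000110
→ << 1 (mod 2^12) → 110010001100 = 3212
783 = 001100001111
→ | → 111110001111 = 3983
0x181 = 000110000001
→ ^ → 111000001110 = 3598
1463 = 010110110111
→ ^ → 101110111001 = 3001
0xDF9 = 110111111001
→ ^ → 011001000000 = 1600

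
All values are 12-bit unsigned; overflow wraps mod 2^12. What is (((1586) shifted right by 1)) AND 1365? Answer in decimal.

1586 = 011000110010
→ shifted right by 1 → 001100011001 = 793
1365 = 010101010101
→ AND → 000100010001 = 273

273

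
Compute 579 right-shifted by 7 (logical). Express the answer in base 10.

579 = 1001000011
shift right by 7 → 0000000100 = 4
(equivalently, floor(579 / 128))

4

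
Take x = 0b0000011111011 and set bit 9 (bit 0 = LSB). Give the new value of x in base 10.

763

x = 0000011111011
bit 9 is currently 0; set it via x | (1 << 9) = x | 512
→ 0001011111011 = 763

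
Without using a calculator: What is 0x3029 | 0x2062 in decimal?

12395

0x3029 = 11000000101001
0x2062 = 10000001100010
 OR → 11000001101011 = 12395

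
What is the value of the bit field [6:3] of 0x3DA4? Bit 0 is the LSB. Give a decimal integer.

4

v = 11110110100100
Shift right by 3: 11110110100
Mask low 4 bits: 0100 = 4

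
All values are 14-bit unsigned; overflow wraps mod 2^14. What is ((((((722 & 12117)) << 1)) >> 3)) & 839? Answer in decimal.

722 = 00001011010010
12117 = 10111101010101
→ & → 00001001010000 = 592
→ << 1 (mod 2^14) → 00010010100000 = 1184
→ >> 3 → 00000010010100 = 148
839 = 00001101000111
→ & → 00000000000100 = 4

4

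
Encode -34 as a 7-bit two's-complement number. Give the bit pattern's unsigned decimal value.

94

34 in 7 bits: 0100010
Invert: 1011101
Add 1:  1011110 = 94
(Check: 2^7 - 34 = 128 - 34 = 94.)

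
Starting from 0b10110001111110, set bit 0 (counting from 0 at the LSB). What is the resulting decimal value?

11391

x = 10110001111110
bit 0 is currently 0; set it via x | (1 << 0) = x | 1
→ 10110001111111 = 11391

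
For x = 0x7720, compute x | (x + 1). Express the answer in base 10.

30497

x = 111011100100000 = 30496
x + 1 = 111011100100001
OR    = 111011100100001 = 30497
(x | (x + 1) sets the lowest cleared bit.)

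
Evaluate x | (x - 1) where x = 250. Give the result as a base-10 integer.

251

x = 11111010 = 250
x - 1 = 11111001
OR    = 11111011 = 251
(x | (x - 1) sets all bits below the lowest set bit.)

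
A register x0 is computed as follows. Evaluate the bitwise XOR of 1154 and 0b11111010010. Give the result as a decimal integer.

1154 = 10010000010
b = 11111010010
XOR → 01101010000 = 848

848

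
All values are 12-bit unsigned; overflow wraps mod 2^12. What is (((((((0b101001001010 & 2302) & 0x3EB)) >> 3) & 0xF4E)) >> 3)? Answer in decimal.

0b101001001010 = 101001001010
2302 = 100011111110
→ & → 100001001010 = 2122
0x3EB = 001111101011
→ & → 000001001010 = 74
→ >> 3 → 000000001001 = 9
0xF4E = 111101001110
→ & → 000000001000 = 8
→ >> 3 → 000000000001 = 1

1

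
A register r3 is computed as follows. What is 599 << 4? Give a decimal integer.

599 = 00001001010111
shift left by 4 → 10010101110000 = 9584
(equivalently, 599 × 2^4 = 599 × 16)

9584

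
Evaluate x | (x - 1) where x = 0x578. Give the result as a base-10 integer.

1407

x = 10101111000 = 1400
x - 1 = 10101110111
OR    = 10101111111 = 1407
(x | (x - 1) sets all bits below the lowest set bit.)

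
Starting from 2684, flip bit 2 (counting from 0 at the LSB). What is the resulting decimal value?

x = 101001111100
bit 2 is currently 1; toggle it via x ^ (1 << 2) = x ^ 4
→ 101001111000 = 2680

2680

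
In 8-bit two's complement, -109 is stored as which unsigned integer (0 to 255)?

147

109 in 8 bits: 01101101
Invert: 10010010
Add 1:  10010011 = 147
(Check: 2^8 - 109 = 256 - 109 = 147.)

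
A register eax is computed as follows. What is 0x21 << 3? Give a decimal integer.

0x21 = 000100001
shift left by 3 → 100001000 = 264
(equivalently, 33 × 2^3 = 33 × 8)

264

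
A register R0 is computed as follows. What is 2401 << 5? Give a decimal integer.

76832

2401 = 00000100101100001
shift left by 5 → 10010110000100000 = 76832
(equivalently, 2401 × 2^5 = 2401 × 32)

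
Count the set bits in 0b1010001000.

n = 1010001000
Count the 1s: 1 + 1 + 1 = 3

3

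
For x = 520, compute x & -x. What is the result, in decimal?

x = 1000001000 = 520
-x (two's complement) = …0111111000
AND   = 0000001000 = 8
(x & -x isolates the lowest set bit of x.)

8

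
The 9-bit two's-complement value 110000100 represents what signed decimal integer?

pattern = 110000100 (MSB is 1 ⇒ negative)
Invert: 001111011, add 1 → 001111100 = 124, so the value is -124.
(Equivalently: 388 - 2^9 = 388 - 512 = -124.)

-124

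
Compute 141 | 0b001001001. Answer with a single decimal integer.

141 = 10001101
b = 01001001
 OR → 11001101 = 205

205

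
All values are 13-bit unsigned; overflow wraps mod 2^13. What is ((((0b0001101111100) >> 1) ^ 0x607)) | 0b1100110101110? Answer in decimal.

0b0001101111100 = 0001101111100
→ >> 1 → 0000110111110 = 446
0x607 = 0011000000111
→ ^ → 0011110111001 = 1977
0b1100110101110 = 1100110101110
→ | → 1111110111111 = 8127

8127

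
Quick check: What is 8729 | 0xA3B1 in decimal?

41913

8729 = 0010001000011001
0xA3B1 = 1010001110110001
 OR → 1010001110111001 = 41913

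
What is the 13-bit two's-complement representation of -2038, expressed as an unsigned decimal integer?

2038 in 13 bits: 0011111110110
Invert: 1100000001001
Add 1:  1100000001010 = 6154
(Check: 2^13 - 2038 = 8192 - 2038 = 6154.)

6154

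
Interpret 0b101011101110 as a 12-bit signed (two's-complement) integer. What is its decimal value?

pattern = 101011101110 (MSB is 1 ⇒ negative)
Invert: 010100010001, add 1 → 010100010010 = 1298, so the value is -1298.
(Equivalently: 2798 - 2^12 = 2798 - 4096 = -1298.)

-1298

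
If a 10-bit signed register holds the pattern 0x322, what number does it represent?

pattern = 1100100010 (MSB is 1 ⇒ negative)
Invert: 0011011101, add 1 → 0011011110 = 222, so the value is -222.
(Equivalently: 802 - 2^10 = 802 - 1024 = -222.)

-222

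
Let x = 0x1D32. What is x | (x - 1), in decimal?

x = 1110100110010 = 7474
x - 1 = 1110100110001
OR    = 1110100110011 = 7475
(x | (x - 1) sets all bits below the lowest set bit.)

7475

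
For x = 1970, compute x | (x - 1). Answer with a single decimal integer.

x = 11110110010 = 1970
x - 1 = 11110110001
OR    = 11110110011 = 1971
(x | (x - 1) sets all bits below the lowest set bit.)

1971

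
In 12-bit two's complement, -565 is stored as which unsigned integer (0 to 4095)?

3531

565 in 12 bits: 001000110101
Invert: 110111001010
Add 1:  110111001011 = 3531
(Check: 2^12 - 565 = 4096 - 565 = 3531.)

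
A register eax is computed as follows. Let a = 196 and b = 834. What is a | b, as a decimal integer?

966

196 = 0011000100
834 = 1101000010
 OR → 1111000110 = 966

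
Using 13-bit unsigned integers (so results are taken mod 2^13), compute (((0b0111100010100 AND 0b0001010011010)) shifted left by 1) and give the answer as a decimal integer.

0b0111100010100 = 0111100010100
0b0001010011010 = 0001010011010
→ AND → 0001000010000 = 528
→ shifted left by 1 (mod 2^13) → 0010000100000 = 1056

1056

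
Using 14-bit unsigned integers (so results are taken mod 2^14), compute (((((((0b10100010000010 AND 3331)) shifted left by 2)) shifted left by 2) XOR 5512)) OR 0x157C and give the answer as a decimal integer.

5628

0b10100010000010 = 10100010000010
3331 = 00110100000011
→ AND → 00100000000010 = 2050
→ shifted left by 2 (mod 2^14) → 10000000001000 = 8200
→ shifted left by 2 (mod 2^14) → 00000000100000 = 32
5512 = 01010110001000
→ XOR → 01010110101000 = 5544
0x157C = 01010101111100
→ OR → 01010111111100 = 5628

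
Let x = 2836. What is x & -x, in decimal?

x = 101100010100 = 2836
-x (two's complement) = …010011101100
AND   = 000000000100 = 4
(x & -x isolates the lowest set bit of x.)

4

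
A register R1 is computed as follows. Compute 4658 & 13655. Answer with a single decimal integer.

4114

4658 = 01001000110010
13655 = 11010101010111
AND → 01000000010010 = 4114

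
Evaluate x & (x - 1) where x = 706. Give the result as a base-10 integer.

x = 1011000010 = 706
x - 1 = 1011000001
AND   = 1011000000 = 704
(x & (x - 1) clears the lowest set bit of x.)

704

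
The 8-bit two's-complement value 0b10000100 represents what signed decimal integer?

pattern = 10000100 (MSB is 1 ⇒ negative)
Invert: 01111011, add 1 → 01111100 = 124, so the value is -124.
(Equivalently: 132 - 2^8 = 132 - 256 = -124.)

-124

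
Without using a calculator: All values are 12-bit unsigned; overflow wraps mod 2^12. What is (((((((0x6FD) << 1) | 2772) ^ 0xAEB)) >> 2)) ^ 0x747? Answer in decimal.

0x6FD = 011011111101
→ << 1 (mod 2^12) → 110111111010 = 3578
2772 = 101011010100
→ | → 111111111110 = 4094
0xAEB = 101011101011
→ ^ → 010100010101 = 1301
→ >> 2 → 000101000101 = 325
0x747 = 011101000111
→ ^ → 011000000010 = 1538

1538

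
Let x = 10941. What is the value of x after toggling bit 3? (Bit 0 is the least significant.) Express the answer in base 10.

10933

x = 10101010111101
bit 3 is currently 1; toggle it via x ^ (1 << 3) = x ^ 8
→ 10101010110101 = 10933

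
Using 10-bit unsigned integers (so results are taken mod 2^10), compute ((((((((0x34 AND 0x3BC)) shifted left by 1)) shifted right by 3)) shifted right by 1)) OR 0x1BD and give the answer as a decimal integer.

0x34 = 0000110100
0x3BC = 1110111100
→ AND → 0000110100 = 52
→ shifted left by 1 (mod 2^10) → 0001101000 = 104
→ shifted right by 3 → 0000001101 = 13
→ shifted right by 1 → 0000000110 = 6
0x1BD = 0110111101
→ OR → 0110111111 = 447

447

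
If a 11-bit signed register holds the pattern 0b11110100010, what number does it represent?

-94

pattern = 11110100010 (MSB is 1 ⇒ negative)
Invert: 00001011101, add 1 → 00001011110 = 94, so the value is -94.
(Equivalently: 1954 - 2^11 = 1954 - 2048 = -94.)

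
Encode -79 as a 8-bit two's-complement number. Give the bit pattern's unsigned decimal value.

177

79 in 8 bits: 01001111
Invert: 10110000
Add 1:  10110001 = 177
(Check: 2^8 - 79 = 256 - 79 = 177.)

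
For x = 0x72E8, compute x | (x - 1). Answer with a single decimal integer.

29423

x = 111001011101000 = 29416
x - 1 = 111001011100111
OR    = 111001011101111 = 29423
(x | (x - 1) sets all bits below the lowest set bit.)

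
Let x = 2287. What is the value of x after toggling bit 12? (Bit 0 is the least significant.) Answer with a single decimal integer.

6383

x = 0100011101111
bit 12 is currently 0; toggle it via x ^ (1 << 12) = x ^ 4096
→ 1100011101111 = 6383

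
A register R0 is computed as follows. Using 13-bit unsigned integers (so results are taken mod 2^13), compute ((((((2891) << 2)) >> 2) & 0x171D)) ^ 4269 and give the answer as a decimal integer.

5028

2891 = 0101101001011
→ << 2 (mod 2^13) → 0110100101100 = 3372
→ >> 2 → 0001101001011 = 843
0x171D = 1011100011101
→ & → 0001100001001 = 777
4269 = 1000010101101
→ ^ → 1001110100100 = 5028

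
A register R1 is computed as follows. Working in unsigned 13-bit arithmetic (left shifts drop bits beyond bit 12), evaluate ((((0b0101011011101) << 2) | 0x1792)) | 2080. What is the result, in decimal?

0b0101011011101 = 0101011011101
→ << 2 (mod 2^13) → 0101101110100 = 2932
0x1792 = 1011110010010
→ | → 1111111110110 = 8182
2080 = 0100000100000
→ | → 1111111110110 = 8182

8182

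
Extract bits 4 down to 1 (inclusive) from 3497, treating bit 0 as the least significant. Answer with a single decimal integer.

v = 00110110101001
Shift right by 1: 0011011010100
Mask low 4 bits: 0100 = 4

4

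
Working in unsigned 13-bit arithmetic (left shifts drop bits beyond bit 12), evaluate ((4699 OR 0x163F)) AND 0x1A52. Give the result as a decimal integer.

4699 = 1001001011011
0x163F = 1011000111111
→ OR → 1011001111111 = 5759
0x1A52 = 1101001010010
→ AND → 1001001010010 = 4690

4690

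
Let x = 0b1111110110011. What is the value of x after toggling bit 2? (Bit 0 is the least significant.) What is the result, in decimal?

x = 1111110110011
bit 2 is currently 0; toggle it via x ^ (1 << 2) = x ^ 4
→ 1111110110111 = 8119

8119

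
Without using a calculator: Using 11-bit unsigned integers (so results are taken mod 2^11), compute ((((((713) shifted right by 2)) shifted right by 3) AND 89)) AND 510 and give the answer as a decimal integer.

16

713 = 01011001001
→ shifted right by 2 → 00010110010 = 178
→ shifted right by 3 → 00000010110 = 22
89 = 00001011001
→ AND → 00000010000 = 16
510 = 00111111110
→ AND → 00000010000 = 16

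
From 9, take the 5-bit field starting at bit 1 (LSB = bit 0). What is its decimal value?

v = 000001001
Shift right by 1: 00000100
Mask low 5 bits: 00100 = 4

4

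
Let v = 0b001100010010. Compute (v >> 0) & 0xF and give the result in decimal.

2

v = 001100010010
Shift right by 0: 001100010010
Mask low 4 bits: 0010 = 2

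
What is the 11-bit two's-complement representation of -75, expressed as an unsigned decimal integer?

75 in 11 bits: 00001001011
Invert: 11110110100
Add 1:  11110110101 = 1973
(Check: 2^11 - 75 = 2048 - 75 = 1973.)

1973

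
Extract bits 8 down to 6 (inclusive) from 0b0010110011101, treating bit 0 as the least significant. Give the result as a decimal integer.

v = 0010110011101
Shift right by 6: 0010110
Mask low 3 bits: 110 = 6

6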